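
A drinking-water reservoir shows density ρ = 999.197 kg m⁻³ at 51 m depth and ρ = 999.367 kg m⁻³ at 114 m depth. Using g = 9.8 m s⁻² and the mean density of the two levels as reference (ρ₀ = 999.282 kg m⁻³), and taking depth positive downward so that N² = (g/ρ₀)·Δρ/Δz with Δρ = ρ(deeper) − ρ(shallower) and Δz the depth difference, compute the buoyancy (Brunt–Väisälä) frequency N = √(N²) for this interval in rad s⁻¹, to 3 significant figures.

Δρ = 999.367 − 999.197 = 0.170 kg m⁻³ over Δz = 114 − 51 = 63 m.
N² = (9.8/999.282) × (0.170/63) = 2.6463 × 10⁻⁵ s⁻².
N = √(2.6463 × 10⁻⁵) = 5.1442 × 10⁻³ rad s⁻¹ ≈ 5.14 × 10⁻³ rad s⁻¹.

5.14 × 10⁻³ rad s⁻¹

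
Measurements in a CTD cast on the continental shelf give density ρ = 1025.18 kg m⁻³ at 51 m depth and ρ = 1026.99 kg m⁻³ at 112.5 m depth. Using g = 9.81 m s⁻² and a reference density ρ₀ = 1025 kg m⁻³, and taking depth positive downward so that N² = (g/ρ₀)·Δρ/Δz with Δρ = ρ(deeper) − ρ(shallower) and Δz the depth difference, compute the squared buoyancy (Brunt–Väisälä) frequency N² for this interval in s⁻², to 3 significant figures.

Δρ = 1026.99 − 1025.18 = 1.81 kg m⁻³ over Δz = 112.5 − 51 = 61.5 m.
N² = (9.81/1025) × (1.81/61.5) = 2.8168 × 10⁻⁴ s⁻² ≈ 2.82 × 10⁻⁴ s⁻².

2.82 × 10⁻⁴ s⁻²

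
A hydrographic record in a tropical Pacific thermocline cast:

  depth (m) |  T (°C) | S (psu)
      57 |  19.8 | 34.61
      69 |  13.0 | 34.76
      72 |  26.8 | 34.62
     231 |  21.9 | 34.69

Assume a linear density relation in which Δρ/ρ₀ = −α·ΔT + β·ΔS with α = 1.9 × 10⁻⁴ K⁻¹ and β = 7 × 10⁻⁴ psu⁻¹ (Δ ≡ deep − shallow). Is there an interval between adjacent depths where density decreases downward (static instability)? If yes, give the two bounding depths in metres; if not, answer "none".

69–72 m

Evaluate Δρ/ρ₀ = −αΔT + βΔS across each adjacent pair:
  57–69 m: −αΔT+βΔS = −(1.9 × 10⁻⁴)(-6.8)+(7 × 10⁻⁴)(+0.15) = 1.4 × 10⁻³ → stable
  69–72 m: −αΔT+βΔS = −(1.9 × 10⁻⁴)(+13.8)+(7 × 10⁻⁴)(-0.14) = -2.7 × 10⁻³ → UNSTABLE
  72–231 m: −αΔT+βΔS = −(1.9 × 10⁻⁴)(-4.9)+(7 × 10⁻⁴)(+0.07) = 9.8 × 10⁻⁴ → stable
The 69–72 m interval has Δρ < 0: lighter water underlies denser water.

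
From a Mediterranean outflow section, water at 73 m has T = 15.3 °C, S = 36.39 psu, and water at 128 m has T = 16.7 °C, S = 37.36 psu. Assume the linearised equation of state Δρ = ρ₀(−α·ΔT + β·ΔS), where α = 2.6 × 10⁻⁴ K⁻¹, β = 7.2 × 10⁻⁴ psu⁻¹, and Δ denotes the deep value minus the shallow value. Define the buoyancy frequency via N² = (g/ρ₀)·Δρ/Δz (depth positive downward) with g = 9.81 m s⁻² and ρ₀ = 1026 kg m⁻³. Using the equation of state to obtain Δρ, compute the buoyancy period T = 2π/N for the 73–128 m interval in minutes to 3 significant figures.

13.6 min

ΔT = +1.4 K, ΔS = +0.97 psu (deep − shallow).
Δρ/ρ₀ = −αΔT + βΔS = -3.64 × 10⁻⁴ + 6.984 × 10⁻⁴ = 3.344 × 10⁻⁴, so Δρ ≈ 0.3431 kg m⁻³.
N² = (g/ρ₀)·Δρ/Δz = g·(Δρ/ρ₀)/Δz = 9.81 × 3.344 × 10⁻⁴ / 55 = 5.9645 × 10⁻⁵ s⁻².
N = √(5.9645 × 10⁻⁵) = 7.7230 × 10⁻³ rad s⁻¹ → T = 2π/N = 813.57 s = 13.560 min ≈ 13.6 min.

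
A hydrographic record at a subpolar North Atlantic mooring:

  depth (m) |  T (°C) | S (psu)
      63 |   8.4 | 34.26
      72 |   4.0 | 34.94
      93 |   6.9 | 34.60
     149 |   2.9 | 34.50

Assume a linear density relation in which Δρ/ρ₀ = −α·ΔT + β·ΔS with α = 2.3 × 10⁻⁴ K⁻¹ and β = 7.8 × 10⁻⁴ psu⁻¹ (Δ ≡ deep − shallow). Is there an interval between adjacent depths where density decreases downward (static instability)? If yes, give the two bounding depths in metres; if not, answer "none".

Evaluate Δρ/ρ₀ = −αΔT + βΔS across each adjacent pair:
  63–72 m: −αΔT+βΔS = −(2.3 × 10⁻⁴)(-4.4)+(7.8 × 10⁻⁴)(+0.68) = 1.5 × 10⁻³ → stable
  72–93 m: −αΔT+βΔS = −(2.3 × 10⁻⁴)(+2.9)+(7.8 × 10⁻⁴)(-0.34) = -9.3 × 10⁻⁴ → UNSTABLE
  93–149 m: −αΔT+βΔS = −(2.3 × 10⁻⁴)(-4.0)+(7.8 × 10⁻⁴)(-0.10) = 8.4 × 10⁻⁴ → stable
The 72–93 m interval has Δρ < 0: lighter water underlies denser water.

72–93 m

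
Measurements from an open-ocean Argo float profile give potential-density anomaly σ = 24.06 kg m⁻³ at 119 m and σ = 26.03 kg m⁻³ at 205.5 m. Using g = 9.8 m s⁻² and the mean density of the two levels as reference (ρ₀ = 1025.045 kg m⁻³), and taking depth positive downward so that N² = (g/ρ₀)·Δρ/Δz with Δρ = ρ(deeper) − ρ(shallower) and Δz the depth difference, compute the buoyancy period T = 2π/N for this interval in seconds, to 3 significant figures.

Δρ = 1026.03 − 1024.06 = 1.97 kg m⁻³ over Δz = 205.5 − 119 = 86.5 m.
N² = (9.8/1025.045) × (1.97/86.5) = 2.1774 × 10⁻⁴ s⁻².
N = √(2.1774 × 10⁻⁴) = 0.014756 rad s⁻¹, so T = 2π/N = 425.81 s ≈ 426 s.

426 s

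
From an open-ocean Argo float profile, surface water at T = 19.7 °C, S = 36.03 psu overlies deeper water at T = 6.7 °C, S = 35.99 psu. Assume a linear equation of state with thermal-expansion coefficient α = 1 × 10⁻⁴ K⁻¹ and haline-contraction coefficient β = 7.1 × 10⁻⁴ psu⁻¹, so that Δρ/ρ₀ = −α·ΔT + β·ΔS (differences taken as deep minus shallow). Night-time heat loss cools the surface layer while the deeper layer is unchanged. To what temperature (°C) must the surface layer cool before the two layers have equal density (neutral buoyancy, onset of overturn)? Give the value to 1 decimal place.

Neutral buoyancy requires Δρ = 0, i.e. −α(T_deep − T_surf′) + β(S_deep − S_surf) = 0.
T_surf′ = T_deep − (β/α)·ΔS = 6.7 − (7.1 × 10⁻⁴/1 × 10⁻⁴)·(-0.04) = 6.984 °C.
Cooling required: 19.7 − (6.984) = 12.716 °C.

7.0 °C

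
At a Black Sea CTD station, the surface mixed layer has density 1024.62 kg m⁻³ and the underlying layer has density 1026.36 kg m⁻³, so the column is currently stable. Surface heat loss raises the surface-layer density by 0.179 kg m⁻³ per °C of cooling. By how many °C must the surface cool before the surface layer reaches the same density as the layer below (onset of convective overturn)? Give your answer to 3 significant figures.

9.72 °C

Density deficit of the surface layer: 1026.36 − 1024.62 = 1.74 kg m⁻³.
Required change = 1.74 / 0.179 = 9.72 °C.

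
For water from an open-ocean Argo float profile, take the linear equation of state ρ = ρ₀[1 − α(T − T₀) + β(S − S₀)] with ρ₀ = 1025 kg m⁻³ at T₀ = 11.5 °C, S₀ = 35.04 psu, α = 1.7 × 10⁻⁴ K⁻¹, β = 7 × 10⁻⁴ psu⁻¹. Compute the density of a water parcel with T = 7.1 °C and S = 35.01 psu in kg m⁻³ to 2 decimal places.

1025.75 kg m⁻³

T − T₀ = -4.4 K, S − S₀ = -0.03 psu.
Bracket = 1 − α·(-4.4) + β·(-0.03) = 1 + (7.27 × 10⁻⁴) = 1.0007270.
ρ = 1025 × 1.0007270 = 1025.75 kg m⁻³.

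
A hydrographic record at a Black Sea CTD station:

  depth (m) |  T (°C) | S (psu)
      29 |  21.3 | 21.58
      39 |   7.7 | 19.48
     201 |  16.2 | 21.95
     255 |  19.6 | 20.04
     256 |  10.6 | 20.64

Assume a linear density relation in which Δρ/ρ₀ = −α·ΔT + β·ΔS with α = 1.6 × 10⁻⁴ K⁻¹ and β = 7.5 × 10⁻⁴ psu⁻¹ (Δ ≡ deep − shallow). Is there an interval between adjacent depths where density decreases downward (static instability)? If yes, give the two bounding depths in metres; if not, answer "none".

201–255 m

Evaluate Δρ/ρ₀ = −αΔT + βΔS across each adjacent pair:
  29–39 m: −αΔT+βΔS = −(1.6 × 10⁻⁴)(-13.6)+(7.5 × 10⁻⁴)(-2.10) = 6.0 × 10⁻⁴ → stable
  39–201 m: −αΔT+βΔS = −(1.6 × 10⁻⁴)(+8.5)+(7.5 × 10⁻⁴)(+2.47) = 4.9 × 10⁻⁴ → stable
  201–255 m: −αΔT+βΔS = −(1.6 × 10⁻⁴)(+3.4)+(7.5 × 10⁻⁴)(-1.91) = -2.0 × 10⁻³ → UNSTABLE
  255–256 m: −αΔT+βΔS = −(1.6 × 10⁻⁴)(-9.0)+(7.5 × 10⁻⁴)(+0.60) = 1.9 × 10⁻³ → stable
The 201–255 m interval has Δρ < 0: lighter water underlies denser water.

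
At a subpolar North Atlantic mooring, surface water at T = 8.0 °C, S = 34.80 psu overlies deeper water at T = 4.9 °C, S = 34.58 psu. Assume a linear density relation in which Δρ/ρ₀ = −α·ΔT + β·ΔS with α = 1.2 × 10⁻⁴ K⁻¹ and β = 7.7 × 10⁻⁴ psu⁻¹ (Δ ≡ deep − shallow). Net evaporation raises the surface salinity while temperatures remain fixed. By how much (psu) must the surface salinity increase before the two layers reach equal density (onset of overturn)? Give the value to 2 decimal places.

Neutral buoyancy requires −α(T_deep − T_surf) + β(S_deep − S_surf′) = 0.
S_surf′ = S_deep − (α/β)·ΔT = 34.58 − (1.2 × 10⁻⁴/7.7 × 10⁻⁴)·(-3.1) = 35.0631 psu.
Increase required: 35.0631 − 34.80 = 0.2631 psu.

0.26 psu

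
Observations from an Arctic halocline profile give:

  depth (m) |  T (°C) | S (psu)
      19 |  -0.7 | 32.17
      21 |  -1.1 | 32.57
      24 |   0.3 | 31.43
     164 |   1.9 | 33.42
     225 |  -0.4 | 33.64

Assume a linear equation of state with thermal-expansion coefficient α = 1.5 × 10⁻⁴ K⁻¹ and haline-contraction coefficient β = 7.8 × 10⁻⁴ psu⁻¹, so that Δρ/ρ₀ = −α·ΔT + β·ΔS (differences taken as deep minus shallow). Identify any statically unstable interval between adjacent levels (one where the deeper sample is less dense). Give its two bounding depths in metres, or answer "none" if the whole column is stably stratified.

Evaluate Δρ/ρ₀ = −αΔT + βΔS across each adjacent pair:
  19–21 m: −αΔT+βΔS = −(1.5 × 10⁻⁴)(-0.4)+(7.8 × 10⁻⁴)(+0.40) = 3.7 × 10⁻⁴ → stable
  21–24 m: −αΔT+βΔS = −(1.5 × 10⁻⁴)(+1.4)+(7.8 × 10⁻⁴)(-1.14) = -1.1 × 10⁻³ → UNSTABLE
  24–164 m: −αΔT+βΔS = −(1.5 × 10⁻⁴)(+1.6)+(7.8 × 10⁻⁴)(+1.99) = 1.3 × 10⁻³ → stable
  164–225 m: −αΔT+βΔS = −(1.5 × 10⁻⁴)(-2.3)+(7.8 × 10⁻⁴)(+0.22) = 5.2 × 10⁻⁴ → stable
The 21–24 m interval has Δρ < 0: lighter water underlies denser water.

21–24 m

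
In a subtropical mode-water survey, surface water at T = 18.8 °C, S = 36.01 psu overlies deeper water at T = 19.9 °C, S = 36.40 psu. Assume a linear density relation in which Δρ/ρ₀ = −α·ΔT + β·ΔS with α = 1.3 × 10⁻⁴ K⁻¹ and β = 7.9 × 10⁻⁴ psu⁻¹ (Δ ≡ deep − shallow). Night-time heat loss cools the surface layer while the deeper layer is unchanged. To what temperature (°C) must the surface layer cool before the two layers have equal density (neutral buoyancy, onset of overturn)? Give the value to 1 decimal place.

Neutral buoyancy requires Δρ = 0, i.e. −α(T_deep − T_surf′) + β(S_deep − S_surf) = 0.
T_surf′ = T_deep − (β/α)·ΔS = 19.9 − (7.9 × 10⁻⁴/1.3 × 10⁻⁴)·(+0.39) = 17.530 °C.
Cooling required: 18.8 − (17.530) = 1.270 °C.

17.5 °C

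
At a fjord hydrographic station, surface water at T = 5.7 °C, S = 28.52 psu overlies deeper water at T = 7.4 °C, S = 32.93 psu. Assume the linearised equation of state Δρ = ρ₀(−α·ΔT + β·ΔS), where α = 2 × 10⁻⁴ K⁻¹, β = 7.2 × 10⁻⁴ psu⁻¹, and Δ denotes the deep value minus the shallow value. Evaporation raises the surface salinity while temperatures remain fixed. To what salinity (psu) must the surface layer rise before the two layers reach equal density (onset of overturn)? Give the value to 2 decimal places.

32.46 psu

Neutral buoyancy requires −α(T_deep − T_surf) + β(S_deep − S_surf′) = 0.
S_surf′ = S_deep − (α/β)·ΔT = 32.93 − (2 × 10⁻⁴/7.2 × 10⁻⁴)·(+1.7) = 32.4578 psu.
Increase required: 32.4578 − 28.52 = 3.9378 psu.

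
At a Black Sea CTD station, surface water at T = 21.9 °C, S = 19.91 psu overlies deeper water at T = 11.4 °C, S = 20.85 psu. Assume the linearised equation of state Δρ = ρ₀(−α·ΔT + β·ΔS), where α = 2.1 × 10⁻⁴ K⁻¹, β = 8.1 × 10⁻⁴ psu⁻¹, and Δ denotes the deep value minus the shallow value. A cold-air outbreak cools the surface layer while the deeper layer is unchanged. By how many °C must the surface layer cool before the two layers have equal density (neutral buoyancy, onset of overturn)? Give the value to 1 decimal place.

14.1 °C

Neutral buoyancy requires Δρ = 0, i.e. −α(T_deep − T_surf′) + β(S_deep − S_surf) = 0.
T_surf′ = T_deep − (β/α)·ΔS = 11.4 − (8.1 × 10⁻⁴/2.1 × 10⁻⁴)·(+0.94) = 7.774 °C.
Cooling required: 21.9 − (7.774) = 14.126 °C.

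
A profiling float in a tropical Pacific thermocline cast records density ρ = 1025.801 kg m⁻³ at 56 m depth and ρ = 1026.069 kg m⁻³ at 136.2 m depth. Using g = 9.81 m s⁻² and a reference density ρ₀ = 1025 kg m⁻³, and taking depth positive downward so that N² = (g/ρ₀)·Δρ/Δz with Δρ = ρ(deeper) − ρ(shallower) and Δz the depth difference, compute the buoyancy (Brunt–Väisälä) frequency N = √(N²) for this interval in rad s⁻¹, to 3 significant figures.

5.66 × 10⁻³ rad s⁻¹

Δρ = 1026.069 − 1025.801 = 0.268 kg m⁻³ over Δz = 136.2 − 56 = 80.2 m.
N² = (9.81/1025) × (0.268/80.2) = 3.1982 × 10⁻⁵ s⁻².
N = √(3.1982 × 10⁻⁵) = 5.6553 × 10⁻³ rad s⁻¹ ≈ 5.66 × 10⁻³ rad s⁻¹.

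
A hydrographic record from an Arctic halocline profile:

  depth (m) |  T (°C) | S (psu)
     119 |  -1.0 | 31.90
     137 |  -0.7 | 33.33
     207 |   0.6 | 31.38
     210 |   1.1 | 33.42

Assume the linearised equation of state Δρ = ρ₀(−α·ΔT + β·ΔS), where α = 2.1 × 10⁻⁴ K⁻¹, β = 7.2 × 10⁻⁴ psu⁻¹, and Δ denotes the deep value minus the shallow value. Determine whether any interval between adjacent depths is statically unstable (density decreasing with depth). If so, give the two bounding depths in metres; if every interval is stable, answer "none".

137–207 m

Evaluate Δρ/ρ₀ = −αΔT + βΔS across each adjacent pair:
  119–137 m: −αΔT+βΔS = −(2.1 × 10⁻⁴)(+0.3)+(7.2 × 10⁻⁴)(+1.43) = 9.7 × 10⁻⁴ → stable
  137–207 m: −αΔT+βΔS = −(2.1 × 10⁻⁴)(+1.3)+(7.2 × 10⁻⁴)(-1.95) = -1.7 × 10⁻³ → UNSTABLE
  207–210 m: −αΔT+βΔS = −(2.1 × 10⁻⁴)(+0.5)+(7.2 × 10⁻⁴)(+2.04) = 1.4 × 10⁻³ → stable
The 137–207 m interval has Δρ < 0: lighter water underlies denser water.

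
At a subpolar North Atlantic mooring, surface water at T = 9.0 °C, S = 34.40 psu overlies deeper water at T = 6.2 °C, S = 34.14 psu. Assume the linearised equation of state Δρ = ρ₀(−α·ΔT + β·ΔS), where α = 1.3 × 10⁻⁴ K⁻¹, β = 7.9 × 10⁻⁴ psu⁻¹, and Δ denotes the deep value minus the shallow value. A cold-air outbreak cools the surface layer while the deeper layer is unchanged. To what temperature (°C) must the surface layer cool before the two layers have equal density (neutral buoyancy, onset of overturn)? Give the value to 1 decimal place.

7.8 °C

Neutral buoyancy requires Δρ = 0, i.e. −α(T_deep − T_surf′) + β(S_deep − S_surf) = 0.
T_surf′ = T_deep − (β/α)·ΔS = 6.2 − (7.9 × 10⁻⁴/1.3 × 10⁻⁴)·(-0.26) = 7.780 °C.
Cooling required: 9.0 − (7.780) = 1.220 °C.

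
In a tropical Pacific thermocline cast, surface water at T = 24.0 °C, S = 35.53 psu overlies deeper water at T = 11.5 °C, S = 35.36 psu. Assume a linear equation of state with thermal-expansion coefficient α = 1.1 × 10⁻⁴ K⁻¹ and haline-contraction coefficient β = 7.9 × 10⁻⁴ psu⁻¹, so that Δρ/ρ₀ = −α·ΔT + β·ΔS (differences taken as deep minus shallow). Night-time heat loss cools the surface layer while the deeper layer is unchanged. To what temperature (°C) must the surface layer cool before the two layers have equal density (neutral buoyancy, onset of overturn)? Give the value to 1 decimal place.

12.7 °C

Neutral buoyancy requires Δρ = 0, i.e. −α(T_deep − T_surf′) + β(S_deep − S_surf) = 0.
T_surf′ = T_deep − (β/α)·ΔS = 11.5 − (7.9 × 10⁻⁴/1.1 × 10⁻⁴)·(-0.17) = 12.721 °C.
Cooling required: 24.0 − (12.721) = 11.279 °C.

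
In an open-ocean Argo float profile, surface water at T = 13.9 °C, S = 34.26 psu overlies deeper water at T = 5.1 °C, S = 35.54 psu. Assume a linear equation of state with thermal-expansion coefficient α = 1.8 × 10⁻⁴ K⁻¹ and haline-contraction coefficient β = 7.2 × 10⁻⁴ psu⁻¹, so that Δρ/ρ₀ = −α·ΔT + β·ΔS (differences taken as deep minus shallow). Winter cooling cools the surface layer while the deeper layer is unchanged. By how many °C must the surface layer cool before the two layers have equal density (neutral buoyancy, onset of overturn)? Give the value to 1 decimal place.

13.9 °C

Neutral buoyancy requires Δρ = 0, i.e. −α(T_deep − T_surf′) + β(S_deep − S_surf) = 0.
T_surf′ = T_deep − (β/α)·ΔS = 5.1 − (7.2 × 10⁻⁴/1.8 × 10⁻⁴)·(+1.28) = -0.020 °C.
Cooling required: 13.9 − (-0.020) = 13.920 °C.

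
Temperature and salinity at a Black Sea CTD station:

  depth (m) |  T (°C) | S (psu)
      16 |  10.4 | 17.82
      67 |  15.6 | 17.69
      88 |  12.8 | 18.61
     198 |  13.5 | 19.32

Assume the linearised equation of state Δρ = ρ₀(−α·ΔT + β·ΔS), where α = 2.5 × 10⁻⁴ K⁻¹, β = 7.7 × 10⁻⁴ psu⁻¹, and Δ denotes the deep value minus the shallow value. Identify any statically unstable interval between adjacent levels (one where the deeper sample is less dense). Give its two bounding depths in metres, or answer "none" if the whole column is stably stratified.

Evaluate Δρ/ρ₀ = −αΔT + βΔS across each adjacent pair:
  16–67 m: −αΔT+βΔS = −(2.5 × 10⁻⁴)(+5.2)+(7.7 × 10⁻⁴)(-0.13) = -1.4 × 10⁻³ → UNSTABLE
  67–88 m: −αΔT+βΔS = −(2.5 × 10⁻⁴)(-2.8)+(7.7 × 10⁻⁴)(+0.92) = 1.4 × 10⁻³ → stable
  88–198 m: −αΔT+βΔS = −(2.5 × 10⁻⁴)(+0.7)+(7.7 × 10⁻⁴)(+0.71) = 3.7 × 10⁻⁴ → stable
The 16–67 m interval has Δρ < 0: lighter water underlies denser water.

16–67 m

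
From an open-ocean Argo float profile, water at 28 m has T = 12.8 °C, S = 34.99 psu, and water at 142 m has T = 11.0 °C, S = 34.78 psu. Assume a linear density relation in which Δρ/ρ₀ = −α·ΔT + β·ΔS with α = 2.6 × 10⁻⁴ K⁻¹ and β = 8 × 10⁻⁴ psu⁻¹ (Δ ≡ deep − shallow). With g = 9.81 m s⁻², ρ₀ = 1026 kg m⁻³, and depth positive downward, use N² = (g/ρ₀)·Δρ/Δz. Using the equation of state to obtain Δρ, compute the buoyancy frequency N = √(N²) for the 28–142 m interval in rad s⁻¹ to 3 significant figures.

5.08 × 10⁻³ rad s⁻¹

ΔT = -1.8 K, ΔS = -0.21 psu (deep − shallow).
Δρ/ρ₀ = −αΔT + βΔS = 4.68 × 10⁻⁴ − 1.68 × 10⁻⁴ = 3.00 × 10⁻⁴, so Δρ ≈ 0.3078 kg m⁻³.
N² = (g/ρ₀)·Δρ/Δz = g·(Δρ/ρ₀)/Δz = 9.81 × 3.00 × 10⁻⁴ / 114 = 2.5816 × 10⁻⁵ s⁻².
N = √(2.5816 × 10⁻⁵) = 5.0809 × 10⁻³ rad s⁻¹ ≈ 5.08 × 10⁻³ rad s⁻¹.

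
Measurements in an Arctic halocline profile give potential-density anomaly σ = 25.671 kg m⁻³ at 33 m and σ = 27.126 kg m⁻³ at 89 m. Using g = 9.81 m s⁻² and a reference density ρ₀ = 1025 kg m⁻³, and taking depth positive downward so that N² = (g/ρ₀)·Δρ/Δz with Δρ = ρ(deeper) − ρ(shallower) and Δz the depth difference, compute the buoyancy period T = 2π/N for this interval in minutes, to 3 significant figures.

Δρ = 1027.126 − 1025.671 = 1.455 kg m⁻³ over Δz = 89 − 33 = 56 m.
N² = (9.81/1025) × (1.455/56) = 2.4867 × 10⁻⁴ s⁻².
N = √(2.4867 × 10⁻⁴) = 0.015769 rad s⁻¹, so T = 2π/N = 398.45 s = 6.6408 min ≈ 6.64 min.

6.64 min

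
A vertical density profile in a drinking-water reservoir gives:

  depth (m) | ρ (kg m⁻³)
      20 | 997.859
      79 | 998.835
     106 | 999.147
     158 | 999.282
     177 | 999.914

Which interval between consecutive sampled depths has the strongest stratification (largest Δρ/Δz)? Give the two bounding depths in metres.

Compute the density gradient over each adjacent pair:
  20–79 m: Δρ/Δz = 0.976/59 = 0.017 kg m⁻⁴
  79–106 m: Δρ/Δz = 0.312/27 = 0.012 kg m⁻⁴
  106–158 m: Δρ/Δz = 0.135/52 = 2.6 × 10⁻³ kg m⁻⁴
  158–177 m: Δρ/Δz = 0.632/19 = 0.033 kg m⁻⁴
The largest gradient is in the 158–177 m interval — the pycnocline.

158–177 m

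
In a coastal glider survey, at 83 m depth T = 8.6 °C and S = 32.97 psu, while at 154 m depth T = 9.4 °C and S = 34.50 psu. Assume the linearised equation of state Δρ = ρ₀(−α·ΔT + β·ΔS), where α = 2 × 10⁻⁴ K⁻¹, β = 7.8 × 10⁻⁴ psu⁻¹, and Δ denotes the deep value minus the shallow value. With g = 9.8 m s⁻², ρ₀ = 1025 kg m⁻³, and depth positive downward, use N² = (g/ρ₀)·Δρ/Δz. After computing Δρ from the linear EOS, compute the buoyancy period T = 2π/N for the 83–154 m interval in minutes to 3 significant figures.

8.77 min

ΔT = +0.8 K, ΔS = +1.53 psu (deep − shallow).
Δρ/ρ₀ = −αΔT + βΔS = -1.60 × 10⁻⁴ + 1.1934 × 10⁻³ = 1.0334 × 10⁻³, so Δρ ≈ 1.059 kg m⁻³.
N² = (g/ρ₀)·Δρ/Δz = g·(Δρ/ρ₀)/Δz = 9.8 × 1.0334 × 10⁻³ / 71 = 1.4264 × 10⁻⁴ s⁻².
N = √(1.4264 × 10⁻⁴) = 0.011943 rad s⁻¹ → T = 2π/N = 526.10 s = 8.7683 min ≈ 8.77 min.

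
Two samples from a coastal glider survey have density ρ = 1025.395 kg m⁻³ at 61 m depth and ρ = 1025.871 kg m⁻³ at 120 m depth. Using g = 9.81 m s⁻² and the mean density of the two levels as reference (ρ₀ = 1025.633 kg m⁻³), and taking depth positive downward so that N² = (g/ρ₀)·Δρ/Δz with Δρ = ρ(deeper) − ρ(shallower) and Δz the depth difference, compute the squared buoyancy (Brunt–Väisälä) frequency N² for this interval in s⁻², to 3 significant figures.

Δρ = 1025.871 − 1025.395 = 0.476 kg m⁻³ over Δz = 120 − 61 = 59 m.
N² = (9.81/1025.633) × (0.476/59) = 7.7167 × 10⁻⁵ s⁻² ≈ 7.72 × 10⁻⁵ s⁻².
Since Δρ > 0 the layer is stably stratified.

7.72 × 10⁻⁵ s⁻²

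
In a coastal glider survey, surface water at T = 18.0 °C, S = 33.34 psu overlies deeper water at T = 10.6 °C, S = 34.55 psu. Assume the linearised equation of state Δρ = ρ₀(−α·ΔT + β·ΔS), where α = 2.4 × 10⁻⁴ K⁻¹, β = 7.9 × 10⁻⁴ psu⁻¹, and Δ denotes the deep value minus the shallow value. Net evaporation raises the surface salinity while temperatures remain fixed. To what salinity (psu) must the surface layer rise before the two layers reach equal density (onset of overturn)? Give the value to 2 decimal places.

36.80 psu

Neutral buoyancy requires −α(T_deep − T_surf) + β(S_deep − S_surf′) = 0.
S_surf′ = S_deep − (α/β)·ΔT = 34.55 − (2.4 × 10⁻⁴/7.9 × 10⁻⁴)·(-7.4) = 36.7981 psu.
Increase required: 36.7981 − 33.34 = 3.4581 psu.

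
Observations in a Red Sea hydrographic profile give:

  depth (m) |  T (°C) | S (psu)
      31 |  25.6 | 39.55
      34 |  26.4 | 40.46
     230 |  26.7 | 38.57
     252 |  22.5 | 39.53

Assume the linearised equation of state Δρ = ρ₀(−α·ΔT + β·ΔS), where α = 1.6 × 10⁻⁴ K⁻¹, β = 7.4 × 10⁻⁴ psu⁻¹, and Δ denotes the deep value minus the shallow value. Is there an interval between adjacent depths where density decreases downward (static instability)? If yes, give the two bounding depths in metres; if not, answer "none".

Evaluate Δρ/ρ₀ = −αΔT + βΔS across each adjacent pair:
  31–34 m: −αΔT+βΔS = −(1.6 × 10⁻⁴)(+0.8)+(7.4 × 10⁻⁴)(+0.91) = 5.5 × 10⁻⁴ → stable
  34–230 m: −αΔT+βΔS = −(1.6 × 10⁻⁴)(+0.3)+(7.4 × 10⁻⁴)(-1.89) = -1.4 × 10⁻³ → UNSTABLE
  230–252 m: −αΔT+βΔS = −(1.6 × 10⁻⁴)(-4.2)+(7.4 × 10⁻⁴)(+0.96) = 1.4 × 10⁻³ → stable
The 34–230 m interval has Δρ < 0: lighter water underlies denser water.

34–230 m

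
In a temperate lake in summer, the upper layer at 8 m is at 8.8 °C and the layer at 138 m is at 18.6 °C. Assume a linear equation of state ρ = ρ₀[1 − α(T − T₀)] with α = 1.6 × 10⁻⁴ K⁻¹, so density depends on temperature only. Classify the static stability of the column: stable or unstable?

ΔT = 18.6 − 8.8 = +9.8 K, so Δρ/ρ₀ = −αΔT = -1.568 × 10⁻³.
Δρ/ρ₀ < 0, so Δρ < 0: deeper water is lighter → statically unstable; the column would overturn.

unstable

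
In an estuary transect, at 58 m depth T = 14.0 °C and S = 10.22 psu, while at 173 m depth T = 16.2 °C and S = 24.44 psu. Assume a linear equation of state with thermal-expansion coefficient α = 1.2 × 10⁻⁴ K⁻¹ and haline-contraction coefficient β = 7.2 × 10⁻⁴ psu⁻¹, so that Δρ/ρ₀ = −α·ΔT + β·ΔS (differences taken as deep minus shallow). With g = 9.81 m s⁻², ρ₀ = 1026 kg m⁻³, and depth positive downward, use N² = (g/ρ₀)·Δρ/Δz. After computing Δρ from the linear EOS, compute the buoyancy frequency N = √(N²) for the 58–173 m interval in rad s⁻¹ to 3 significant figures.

ΔT = +2.2 K, ΔS = +14.22 psu (deep − shallow).
Δρ/ρ₀ = −αΔT + βΔS = -2.64 × 10⁻⁴ + 0.0102384 = 9.9744 × 10⁻³, so Δρ ≈ 10.23 kg m⁻³.
N² = (g/ρ₀)·Δρ/Δz = g·(Δρ/ρ₀)/Δz = 9.81 × 9.9744 × 10⁻³ / 115 = 8.5086 × 10⁻⁴ s⁻².
N = √(8.5086 × 10⁻⁴) = 0.029170 rad s⁻¹ ≈ 0.0292 rad s⁻¹.

0.0292 rad s⁻¹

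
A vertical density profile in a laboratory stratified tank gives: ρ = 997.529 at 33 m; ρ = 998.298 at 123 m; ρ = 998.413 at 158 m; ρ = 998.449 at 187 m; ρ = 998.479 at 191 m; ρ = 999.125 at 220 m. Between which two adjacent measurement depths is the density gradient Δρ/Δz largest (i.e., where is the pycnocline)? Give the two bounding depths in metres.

Compute the density gradient over each adjacent pair:
  33–123 m: Δρ/Δz = 0.769/90 = 8.5 × 10⁻³ kg m⁻⁴
  123–158 m: Δρ/Δz = 0.115/35 = 3.3 × 10⁻³ kg m⁻⁴
  158–187 m: Δρ/Δz = 0.036/29 = 1.2 × 10⁻³ kg m⁻⁴
  187–191 m: Δρ/Δz = 0.030/4 = 7.5 × 10⁻³ kg m⁻⁴
  191–220 m: Δρ/Δz = 0.646/29 = 0.022 kg m⁻⁴
The largest gradient is in the 191–220 m interval — the pycnocline.

191–220 m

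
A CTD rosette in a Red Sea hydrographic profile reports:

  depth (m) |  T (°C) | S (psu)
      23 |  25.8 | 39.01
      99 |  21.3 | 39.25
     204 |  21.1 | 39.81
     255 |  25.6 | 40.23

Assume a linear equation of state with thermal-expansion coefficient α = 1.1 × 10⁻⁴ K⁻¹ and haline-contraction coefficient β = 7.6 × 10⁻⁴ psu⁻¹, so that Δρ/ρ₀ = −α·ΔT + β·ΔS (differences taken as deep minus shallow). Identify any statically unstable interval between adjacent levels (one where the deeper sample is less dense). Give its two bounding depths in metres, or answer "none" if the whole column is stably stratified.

204–255 m

Evaluate Δρ/ρ₀ = −αΔT + βΔS across each adjacent pair:
  23–99 m: −αΔT+βΔS = −(1.1 × 10⁻⁴)(-4.5)+(7.6 × 10⁻⁴)(+0.24) = 6.8 × 10⁻⁴ → stable
  99–204 m: −αΔT+βΔS = −(1.1 × 10⁻⁴)(-0.2)+(7.6 × 10⁻⁴)(+0.56) = 4.5 × 10⁻⁴ → stable
  204–255 m: −αΔT+βΔS = −(1.1 × 10⁻⁴)(+4.5)+(7.6 × 10⁻⁴)(+0.42) = -1.8 × 10⁻⁴ → UNSTABLE
The 204–255 m interval has Δρ < 0: lighter water underlies denser water.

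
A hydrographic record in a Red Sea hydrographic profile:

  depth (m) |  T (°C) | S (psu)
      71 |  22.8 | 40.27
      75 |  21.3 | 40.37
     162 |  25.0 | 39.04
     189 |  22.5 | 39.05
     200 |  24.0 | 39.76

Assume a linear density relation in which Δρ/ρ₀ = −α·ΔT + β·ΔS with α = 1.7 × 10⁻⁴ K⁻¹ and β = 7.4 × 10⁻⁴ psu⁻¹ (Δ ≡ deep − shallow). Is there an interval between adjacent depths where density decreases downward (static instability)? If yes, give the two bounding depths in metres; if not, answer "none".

75–162 m

Evaluate Δρ/ρ₀ = −αΔT + βΔS across each adjacent pair:
  71–75 m: −αΔT+βΔS = −(1.7 × 10⁻⁴)(-1.5)+(7.4 × 10⁻⁴)(+0.10) = 3.3 × 10⁻⁴ → stable
  75–162 m: −αΔT+βΔS = −(1.7 × 10⁻⁴)(+3.7)+(7.4 × 10⁻⁴)(-1.33) = -1.6 × 10⁻³ → UNSTABLE
  162–189 m: −αΔT+βΔS = −(1.7 × 10⁻⁴)(-2.5)+(7.4 × 10⁻⁴)(+0.01) = 4.3 × 10⁻⁴ → stable
  189–200 m: −αΔT+βΔS = −(1.7 × 10⁻⁴)(+1.5)+(7.4 × 10⁻⁴)(+0.71) = 2.7 × 10⁻⁴ → stable
The 75–162 m interval has Δρ < 0: lighter water underlies denser water.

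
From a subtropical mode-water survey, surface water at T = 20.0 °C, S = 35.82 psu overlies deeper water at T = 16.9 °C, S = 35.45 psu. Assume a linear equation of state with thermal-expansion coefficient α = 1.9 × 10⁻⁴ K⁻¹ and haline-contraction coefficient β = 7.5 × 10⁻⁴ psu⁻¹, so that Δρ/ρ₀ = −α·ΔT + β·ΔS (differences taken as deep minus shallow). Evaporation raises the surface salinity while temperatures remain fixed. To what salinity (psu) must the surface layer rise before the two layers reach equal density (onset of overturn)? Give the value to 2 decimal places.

36.24 psu

Neutral buoyancy requires −α(T_deep − T_surf) + β(S_deep − S_surf′) = 0.
S_surf′ = S_deep − (α/β)·ΔT = 35.45 − (1.9 × 10⁻⁴/7.5 × 10⁻⁴)·(-3.1) = 36.2353 psu.
Increase required: 36.2353 − 35.82 = 0.4153 psu.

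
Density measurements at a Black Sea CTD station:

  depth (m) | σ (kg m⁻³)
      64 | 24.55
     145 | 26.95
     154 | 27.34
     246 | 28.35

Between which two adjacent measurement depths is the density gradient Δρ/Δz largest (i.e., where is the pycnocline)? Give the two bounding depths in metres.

145–154 m

Compute the density gradient over each adjacent pair:
  64–145 m: Δρ/Δz = 2.40/81 = 0.030 kg m⁻⁴
  145–154 m: Δρ/Δz = 0.39/9 = 0.043 kg m⁻⁴
  154–246 m: Δρ/Δz = 1.01/92 = 0.011 kg m⁻⁴
The largest gradient is in the 145–154 m interval — the pycnocline.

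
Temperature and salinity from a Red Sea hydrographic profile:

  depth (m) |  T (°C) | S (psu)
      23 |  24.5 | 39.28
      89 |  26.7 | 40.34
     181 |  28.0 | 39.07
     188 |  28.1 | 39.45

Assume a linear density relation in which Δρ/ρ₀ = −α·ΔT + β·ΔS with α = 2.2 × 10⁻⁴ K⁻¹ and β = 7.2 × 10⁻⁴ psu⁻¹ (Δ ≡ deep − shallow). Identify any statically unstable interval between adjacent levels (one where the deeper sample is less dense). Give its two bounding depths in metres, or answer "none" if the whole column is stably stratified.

Evaluate Δρ/ρ₀ = −αΔT + βΔS across each adjacent pair:
  23–89 m: −αΔT+βΔS = −(2.2 × 10⁻⁴)(+2.2)+(7.2 × 10⁻⁴)(+1.06) = 2.8 × 10⁻⁴ → stable
  89–181 m: −αΔT+βΔS = −(2.2 × 10⁻⁴)(+1.3)+(7.2 × 10⁻⁴)(-1.27) = -1.2 × 10⁻³ → UNSTABLE
  181–188 m: −αΔT+βΔS = −(2.2 × 10⁻⁴)(+0.1)+(7.2 × 10⁻⁴)(+0.38) = 2.5 × 10⁻⁴ → stable
The 89–181 m interval has Δρ < 0: lighter water underlies denser water.

89–181 m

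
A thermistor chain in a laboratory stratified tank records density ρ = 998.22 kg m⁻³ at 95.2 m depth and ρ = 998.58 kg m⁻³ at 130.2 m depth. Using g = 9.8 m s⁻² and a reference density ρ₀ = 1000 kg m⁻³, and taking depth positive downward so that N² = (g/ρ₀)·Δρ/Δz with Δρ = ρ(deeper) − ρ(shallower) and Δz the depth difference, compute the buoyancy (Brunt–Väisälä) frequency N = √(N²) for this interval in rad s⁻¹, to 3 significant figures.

0.0100 rad s⁻¹

Δρ = 998.58 − 998.22 = 0.36 kg m⁻³ over Δz = 130.2 − 95.2 = 35 m.
N² = (9.8/1000) × (0.36/35) = 1.0080 × 10⁻⁴ s⁻².
N = √(1.0080 × 10⁻⁴) = 0.010040 rad s⁻¹ ≈ 0.0100 rad s⁻¹.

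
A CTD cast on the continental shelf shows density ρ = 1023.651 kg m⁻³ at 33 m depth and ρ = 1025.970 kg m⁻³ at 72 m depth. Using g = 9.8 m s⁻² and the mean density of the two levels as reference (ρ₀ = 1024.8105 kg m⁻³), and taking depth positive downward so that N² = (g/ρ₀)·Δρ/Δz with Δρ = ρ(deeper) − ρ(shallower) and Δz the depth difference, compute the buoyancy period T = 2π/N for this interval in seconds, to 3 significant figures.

263 s

Δρ = 1025.970 − 1023.651 = 2.319 kg m⁻³ over Δz = 72 − 33 = 39 m.
N² = (9.8/1024.8105) × (2.319/39) = 5.6862 × 10⁻⁴ s⁻².
N = √(5.6862 × 10⁻⁴) = 0.023846 rad s⁻¹, so T = 2π/N = 263.49 s ≈ 263 s.
A positive N² confirms static stability across the interval.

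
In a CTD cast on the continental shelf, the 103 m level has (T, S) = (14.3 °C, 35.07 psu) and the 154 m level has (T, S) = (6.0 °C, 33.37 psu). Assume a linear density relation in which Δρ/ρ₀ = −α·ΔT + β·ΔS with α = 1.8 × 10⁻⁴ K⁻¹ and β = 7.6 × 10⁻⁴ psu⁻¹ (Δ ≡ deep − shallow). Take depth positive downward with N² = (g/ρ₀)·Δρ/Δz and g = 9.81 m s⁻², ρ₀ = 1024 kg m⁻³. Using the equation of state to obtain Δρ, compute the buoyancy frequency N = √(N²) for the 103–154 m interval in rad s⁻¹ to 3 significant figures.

ΔT = -8.3 K, ΔS = -1.70 psu (deep − shallow).
Δρ/ρ₀ = −αΔT + βΔS = 1.494 × 10⁻³ − 1.292 × 10⁻³ = 2.02 × 10⁻⁴, so Δρ ≈ 0.2068 kg m⁻³.
N² = (g/ρ₀)·Δρ/Δz = g·(Δρ/ρ₀)/Δz = 9.81 × 2.02 × 10⁻⁴ / 51 = 3.8855 × 10⁻⁵ s⁻².
N = √(3.8855 × 10⁻⁵) = 6.2334 × 10⁻³ rad s⁻¹ ≈ 6.23 × 10⁻³ rad s⁻¹.

6.23 × 10⁻³ rad s⁻¹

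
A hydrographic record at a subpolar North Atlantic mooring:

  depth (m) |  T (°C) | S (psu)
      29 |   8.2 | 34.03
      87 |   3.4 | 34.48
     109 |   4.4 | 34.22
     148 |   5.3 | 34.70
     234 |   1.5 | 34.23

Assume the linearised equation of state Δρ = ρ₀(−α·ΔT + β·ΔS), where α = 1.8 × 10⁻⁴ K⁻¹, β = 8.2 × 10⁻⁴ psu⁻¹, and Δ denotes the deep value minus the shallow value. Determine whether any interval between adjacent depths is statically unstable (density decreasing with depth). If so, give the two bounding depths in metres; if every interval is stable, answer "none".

Evaluate Δρ/ρ₀ = −αΔT + βΔS across each adjacent pair:
  29–87 m: −αΔT+βΔS = −(1.8 × 10⁻⁴)(-4.8)+(8.2 × 10⁻⁴)(+0.45) = 1.2 × 10⁻³ → stable
  87–109 m: −αΔT+βΔS = −(1.8 × 10⁻⁴)(+1.0)+(8.2 × 10⁻⁴)(-0.26) = -3.9 × 10⁻⁴ → UNSTABLE
  109–148 m: −αΔT+βΔS = −(1.8 × 10⁻⁴)(+0.9)+(8.2 × 10⁻⁴)(+0.48) = 2.3 × 10⁻⁴ → stable
  148–234 m: −αΔT+βΔS = −(1.8 × 10⁻⁴)(-3.8)+(8.2 × 10⁻⁴)(-0.47) = 3.0 × 10⁻⁴ → stable
The 87–109 m interval has Δρ < 0: lighter water underlies denser water.

87–109 m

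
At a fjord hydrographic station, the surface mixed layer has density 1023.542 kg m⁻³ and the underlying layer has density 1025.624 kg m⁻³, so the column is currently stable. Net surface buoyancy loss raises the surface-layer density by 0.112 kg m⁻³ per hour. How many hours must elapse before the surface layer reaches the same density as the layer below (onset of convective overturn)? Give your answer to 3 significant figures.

18.6 hours

Density deficit of the surface layer: 1025.624 − 1023.542 = 2.082 kg m⁻³.
Required change = 2.082 / 0.112 = 18.6 hours.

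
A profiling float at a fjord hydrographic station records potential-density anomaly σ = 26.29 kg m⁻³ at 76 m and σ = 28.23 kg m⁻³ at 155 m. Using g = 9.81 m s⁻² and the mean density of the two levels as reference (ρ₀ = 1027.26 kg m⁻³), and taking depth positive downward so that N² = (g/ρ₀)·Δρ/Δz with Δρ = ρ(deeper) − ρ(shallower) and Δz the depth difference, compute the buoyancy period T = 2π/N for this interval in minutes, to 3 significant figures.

6.84 min

Δρ = 1028.23 − 1026.29 = 1.94 kg m⁻³ over Δz = 155 − 76 = 79 m.
N² = (9.81/1027.26) × (1.94/79) = 2.3451 × 10⁻⁴ s⁻².
N = √(2.3451 × 10⁻⁴) = 0.015314 rad s⁻¹, so T = 2π/N = 410.29 s = 6.8382 min ≈ 6.84 min.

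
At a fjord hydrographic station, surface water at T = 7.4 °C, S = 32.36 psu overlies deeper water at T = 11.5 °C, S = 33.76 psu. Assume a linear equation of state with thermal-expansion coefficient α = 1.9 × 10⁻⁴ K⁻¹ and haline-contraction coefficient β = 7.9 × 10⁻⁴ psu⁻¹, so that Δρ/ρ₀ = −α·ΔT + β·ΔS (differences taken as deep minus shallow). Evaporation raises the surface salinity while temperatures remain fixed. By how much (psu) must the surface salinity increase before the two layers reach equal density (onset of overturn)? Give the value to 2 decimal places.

Neutral buoyancy requires −α(T_deep − T_surf) + β(S_deep − S_surf′) = 0.
S_surf′ = S_deep − (α/β)·ΔT = 33.76 − (1.9 × 10⁻⁴/7.9 × 10⁻⁴)·(+4.1) = 32.7739 psu.
Increase required: 32.7739 − 32.36 = 0.4139 psu.

0.41 psu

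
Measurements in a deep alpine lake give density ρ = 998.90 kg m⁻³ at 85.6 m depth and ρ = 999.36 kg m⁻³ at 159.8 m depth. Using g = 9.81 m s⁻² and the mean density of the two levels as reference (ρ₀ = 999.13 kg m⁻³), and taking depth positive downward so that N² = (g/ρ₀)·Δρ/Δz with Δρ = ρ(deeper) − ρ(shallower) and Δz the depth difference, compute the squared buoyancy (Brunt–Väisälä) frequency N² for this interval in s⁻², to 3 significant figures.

6.09 × 10⁻⁵ s⁻²

Δρ = 999.36 − 998.90 = 0.46 kg m⁻³ over Δz = 159.8 − 85.6 = 74.2 m.
N² = (9.81/999.13) × (0.46/74.2) = 6.0870 × 10⁻⁵ s⁻² ≈ 6.09 × 10⁻⁵ s⁻².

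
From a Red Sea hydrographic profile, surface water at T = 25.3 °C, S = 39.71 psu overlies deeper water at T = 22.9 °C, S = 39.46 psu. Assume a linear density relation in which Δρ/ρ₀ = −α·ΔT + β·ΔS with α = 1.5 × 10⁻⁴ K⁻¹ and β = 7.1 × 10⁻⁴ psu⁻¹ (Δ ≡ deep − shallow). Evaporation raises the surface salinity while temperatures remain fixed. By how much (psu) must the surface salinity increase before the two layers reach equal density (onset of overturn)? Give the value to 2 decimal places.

Neutral buoyancy requires −α(T_deep − T_surf) + β(S_deep − S_surf′) = 0.
S_surf′ = S_deep − (α/β)·ΔT = 39.46 − (1.5 × 10⁻⁴/7.1 × 10⁻⁴)·(-2.4) = 39.9670 psu.
Increase required: 39.9670 − 39.71 = 0.2570 psu.

0.26 psu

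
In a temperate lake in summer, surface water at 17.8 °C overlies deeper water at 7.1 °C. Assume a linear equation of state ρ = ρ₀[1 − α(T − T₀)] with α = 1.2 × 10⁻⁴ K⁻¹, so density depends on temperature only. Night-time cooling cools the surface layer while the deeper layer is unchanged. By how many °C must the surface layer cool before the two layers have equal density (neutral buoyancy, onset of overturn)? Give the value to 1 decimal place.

With temperature the only control, equal density requires T_surf′ = T_deep.
T_surf′ = 7.1 °C.
Cooling required: 17.8 − 7.1 = 10.7 °C.

10.7 °C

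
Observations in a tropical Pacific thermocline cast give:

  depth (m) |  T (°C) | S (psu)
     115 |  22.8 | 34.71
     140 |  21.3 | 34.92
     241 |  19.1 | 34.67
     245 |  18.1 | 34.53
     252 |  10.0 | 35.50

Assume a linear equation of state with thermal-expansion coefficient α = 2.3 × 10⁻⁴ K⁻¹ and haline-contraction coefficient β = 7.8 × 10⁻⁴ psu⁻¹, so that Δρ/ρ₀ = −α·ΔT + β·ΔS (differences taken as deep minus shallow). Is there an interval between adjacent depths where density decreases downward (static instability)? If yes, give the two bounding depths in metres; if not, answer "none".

Evaluate Δρ/ρ₀ = −αΔT + βΔS across each adjacent pair:
  115–140 m: −αΔT+βΔS = −(2.3 × 10⁻⁴)(-1.5)+(7.8 × 10⁻⁴)(+0.21) = 5.1 × 10⁻⁴ → stable
  140–241 m: −αΔT+βΔS = −(2.3 × 10⁻⁴)(-2.2)+(7.8 × 10⁻⁴)(-0.25) = 3.1 × 10⁻⁴ → stable
  241–245 m: −αΔT+βΔS = −(2.3 × 10⁻⁴)(-1.0)+(7.8 × 10⁻⁴)(-0.14) = 1.2 × 10⁻⁴ → stable
  245–252 m: −αΔT+βΔS = −(2.3 × 10⁻⁴)(-8.1)+(7.8 × 10⁻⁴)(+0.97) = 2.6 × 10⁻³ → stable
Every interval has Δρ > 0: the column is stably stratified throughout.

none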